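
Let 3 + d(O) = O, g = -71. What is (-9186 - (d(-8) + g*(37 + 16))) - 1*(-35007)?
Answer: 29595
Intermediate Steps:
d(O) = -3 + O
(-9186 - (d(-8) + g*(37 + 16))) - 1*(-35007) = (-9186 - ((-3 - 8) - 71*(37 + 16))) - 1*(-35007) = (-9186 - (-11 - 71*53)) + 35007 = (-9186 - (-11 - 3763)) + 35007 = (-9186 - 1*(-3774)) + 35007 = (-9186 + 3774) + 35007 = -5412 + 35007 = 29595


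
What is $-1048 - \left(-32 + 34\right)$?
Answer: $-1050$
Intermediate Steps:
$-1048 - \left(-32 + 34\right) = -1048 - 2 = -1050$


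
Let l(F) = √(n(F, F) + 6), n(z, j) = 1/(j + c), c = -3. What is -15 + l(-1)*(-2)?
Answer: -15 - √23 ≈ -19.796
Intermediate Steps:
n(z, j) = 1/(-3 + j) (n(z, j) = 1/(j - 3) = 1/(-3 + j))
l(F) = √(6 + 1/(-3 + F)) (l(F) = √(1/(-3 + F) + 6) = √(6 + 1/(-3 + F)))
-15 + l(-1)*(-2) = -15 + √((-17 + 6*(-1))/(-3 - 1))*(-2) = -15 + √((-17 - 6)/(-4))*(-2) = -15 + √(-¼*(-23))*(-2) = -15 + √(23/4)*(-2) = -15 + (√23/2)*(-2) = -15 - √23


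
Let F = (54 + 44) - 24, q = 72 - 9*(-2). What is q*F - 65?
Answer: 6595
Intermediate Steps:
q = 90 (q = 72 - 1*(-18) = 72 + 18 = 90)
F = 74 (F = 98 - 24 = 74)
q*F - 65 = 90*74 - 65 = 6660 - 65 = 6595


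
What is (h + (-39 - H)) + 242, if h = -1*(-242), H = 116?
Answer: 329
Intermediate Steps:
h = 242
(h + (-39 - H)) + 242 = (242 + (-39 - 1*116)) + 242 = (242 + (-39 - 116)) + 242 = (242 - 155) + 242 = 87 + 242 = 329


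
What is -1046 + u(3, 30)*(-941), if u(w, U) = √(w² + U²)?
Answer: -1046 - 2823*√101 ≈ -29417.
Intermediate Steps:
u(w, U) = √(U² + w²)
-1046 + u(3, 30)*(-941) = -1046 + √(30² + 3²)*(-941) = -1046 + √(900 + 9)*(-941) = -1046 + √909*(-941) = -1046 + (3*√101)*(-941) = -1046 - 2823*√101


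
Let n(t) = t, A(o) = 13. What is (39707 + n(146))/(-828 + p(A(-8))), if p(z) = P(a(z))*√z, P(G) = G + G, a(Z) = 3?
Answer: -916619/19031 - 39853*√13/114186 ≈ -49.423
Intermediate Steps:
P(G) = 2*G
p(z) = 6*√z (p(z) = (2*3)*√z = 6*√z)
(39707 + n(146))/(-828 + p(A(-8))) = (39707 + 146)/(-828 + 6*√13) = 39853/(-828 + 6*√13)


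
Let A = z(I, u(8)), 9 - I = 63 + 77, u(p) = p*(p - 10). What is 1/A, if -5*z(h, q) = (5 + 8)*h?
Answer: 5/1703 ≈ 0.0029360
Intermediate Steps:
u(p) = p*(-10 + p)
I = -131 (I = 9 - (63 + 77) = 9 - 1*140 = 9 - 140 = -131)
z(h, q) = -13*h/5 (z(h, q) = -(5 + 8)*h/5 = -13*h/5)
A = 1703/5 (A = -13/5*(-131) = 1703/5 ≈ 340.60)
1/A = 1/(1703/5) = 5/1703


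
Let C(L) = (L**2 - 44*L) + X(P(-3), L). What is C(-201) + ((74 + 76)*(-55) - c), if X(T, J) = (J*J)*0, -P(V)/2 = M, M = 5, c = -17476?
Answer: 58471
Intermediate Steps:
P(V) = -10 (P(V) = -2*5 = -10)
X(T, J) = 0 (X(T, J) = J**2*0 = 0)
C(L) = L**2 - 44*L (C(L) = (L**2 - 44*L) + 0 = L**2 - 44*L)
C(-201) + ((74 + 76)*(-55) - c) = -201*(-44 - 201) + ((74 + 76)*(-55) - 1*(-17476)) = -201*(-245) + (150*(-55) + 17476) = 49245 + (-8250 + 17476) = 49245 + 9226 = 58471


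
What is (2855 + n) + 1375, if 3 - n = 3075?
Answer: 1158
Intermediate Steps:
n = -3072 (n = 3 - 1*3075 = 3 - 3075 = -3072)
(2855 + n) + 1375 = (2855 - 3072) + 1375 = -217 + 1375 = 1158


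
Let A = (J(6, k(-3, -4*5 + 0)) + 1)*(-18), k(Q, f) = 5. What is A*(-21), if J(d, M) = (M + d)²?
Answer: 46116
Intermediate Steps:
A = -2196 (A = ((5 + 6)² + 1)*(-18) = (11² + 1)*(-18) = (121 + 1)*(-18) = 122*(-18) = -2196)
A*(-21) = -2196*(-21) = 46116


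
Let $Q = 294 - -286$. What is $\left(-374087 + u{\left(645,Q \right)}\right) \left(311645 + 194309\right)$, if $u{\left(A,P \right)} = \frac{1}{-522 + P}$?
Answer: $- \frac{5488853352965}{29} \approx -1.8927 \cdot 10^{11}$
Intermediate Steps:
$Q = 580$ ($Q = 294 + 286 = 580$)
$\left(-374087 + u{\left(645,Q \right)}\right) \left(311645 + 194309\right) = \left(-374087 + \frac{1}{-522 + 580}\right) \left(311645 + 194309\right) = \left(-374087 + \frac{1}{58}\right) 505954 = \left(- \frac{21697045}{58}\right) 505954 = - \frac{5488853352965}{29}$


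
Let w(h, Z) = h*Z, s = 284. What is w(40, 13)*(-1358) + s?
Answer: -705876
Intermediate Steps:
w(h, Z) = Z*h
w(40, 13)*(-1358) + s = (13*40)*(-1358) + 284 = 520*(-1358) + 284 = -706160 + 284 = -705876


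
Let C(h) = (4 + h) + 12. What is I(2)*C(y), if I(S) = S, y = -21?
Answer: -10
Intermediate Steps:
C(h) = 16 + h
I(2)*C(y) = 2*(16 - 21) = 2*(-5) = -10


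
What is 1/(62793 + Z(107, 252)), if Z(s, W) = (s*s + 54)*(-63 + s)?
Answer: 1/568925 ≈ 1.7577e-6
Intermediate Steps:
Z(s, W) = (-63 + s)*(54 + s²) (Z(s, W) = (s² + 54)*(-63 + s) = (54 + s²)*(-63 + s) = (-63 + s)*(54 + s²))
1/(62793 + Z(107, 252)) = 1/(62793 + (-3402 + 107³ - 63*107² + 54*107)) = 1/(62793 + (-3402 + 1225043 - 63*11449 + 5778)) = 1/(62793 + (-3402 + 1225043 - 721287 + 5778)) = 1/(62793 + 506132) = 1/568925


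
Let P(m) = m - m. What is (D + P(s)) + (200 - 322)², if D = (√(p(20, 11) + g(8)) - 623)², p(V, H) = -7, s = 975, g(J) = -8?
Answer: 402998 - 1246*I*√15 ≈ 4.03e+5 - 4825.7*I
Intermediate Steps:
P(m) = 0
D = (-623 + I*√15)² (D = (√(-7 - 8) - 623)² = (√(-15) - 623)² = (I*√15 - 623)² = (-623 + I*√15)² ≈ 3.8811e+5 - 4826.0*I)
(D + P(s)) + (200 - 322)² = ((623 - I*√15)² + 0) + (200 - 322)² = (623 - I*√15)² + (-122)² = (623 - I*√15)² + 14884 = 14884 + (623 - I*√15)²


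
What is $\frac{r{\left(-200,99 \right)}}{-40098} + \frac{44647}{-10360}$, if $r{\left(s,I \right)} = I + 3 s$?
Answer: $- \frac{297510841}{69235880} \approx -4.2971$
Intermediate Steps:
$\frac{r{\left(-200,99 \right)}}{-40098} + \frac{44647}{-10360} = \frac{99 + 3 \left(-200\right)}{-40098} + \frac{44647}{-10360} = \left(99 - 600\right) \left(- \frac{1}{40098}\right) + 44647 \left(- \frac{1}{10360}\right) = \left(-501\right) \left(- \frac{1}{40098}\right) - \frac{44647}{10360} = \frac{167}{13366} - \frac{44647}{10360} = - \frac{297510841}{69235880}$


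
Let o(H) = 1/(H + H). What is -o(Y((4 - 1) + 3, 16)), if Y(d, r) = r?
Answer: -1/32 ≈ -0.031250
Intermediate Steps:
o(H) = 1/(2*H)
-o(Y((4 - 1) + 3, 16)) = -1/(2*16) = -1*1/32 = -1/32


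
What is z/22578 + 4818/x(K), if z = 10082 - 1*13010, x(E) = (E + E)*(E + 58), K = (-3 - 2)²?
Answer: 8052467/7808225 ≈ 1.0313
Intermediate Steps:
K = 25 (K = (-5)² = 25)
x(E) = 2*E*(58 + E) (x(E) = (2*E)*(58 + E) = 2*E*(58 + E))
z = -2928 (z = 10082 - 13010 = -2928)
z/22578 + 4818/x(K) = -2928/22578 + 4818/((2*25*(58 + 25))) = -2928*1/22578 + 4818/((2*25*83)) = -488/3763 + 4818/4150 = -488/3763 + 4818*(1/4150) = -488/3763 + 2409/2075 = 8052467/7808225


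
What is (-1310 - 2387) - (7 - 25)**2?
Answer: -4021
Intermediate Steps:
(-1310 - 2387) - (7 - 25)**2 = -3697 - 1*(-18)**2 = -3697 - 1*324 = -3697 - 324 = -4021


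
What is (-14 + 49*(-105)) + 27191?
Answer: 22032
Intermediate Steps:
(-14 + 49*(-105)) + 27191 = (-14 - 5145) + 27191 = -5159 + 27191 = 22032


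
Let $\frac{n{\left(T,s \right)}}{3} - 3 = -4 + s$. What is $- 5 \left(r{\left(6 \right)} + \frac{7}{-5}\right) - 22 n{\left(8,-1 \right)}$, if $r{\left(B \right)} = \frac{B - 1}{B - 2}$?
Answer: $\frac{531}{4} \approx 132.75$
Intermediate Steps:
$n{\left(T,s \right)} = -3 + 3 s$ ($n{\left(T,s \right)} = 9 + 3 \left(-4 + s\right) = 9 + \left(-12 + 3 s\right) = -3 + 3 s$)
$r{\left(B \right)} = \frac{-1 + B}{-2 + B}$
$- 5 \left(r{\left(6 \right)} + \frac{7}{-5}\right) - 22 n{\left(8,-1 \right)} = - 5 \left(\frac{-1 + 6}{-2 + 6} + \frac{7}{-5}\right) - 22 \left(-3 + 3 \left(-1\right)\right) = - 5 \left(\frac{1}{4} \cdot 5 + 7 \left(- \frac{1}{5}\right)\right) - 22 \left(-3 - 3\right) = - 5 \left(\frac{1}{4} \cdot 5 - \frac{7}{5}\right) - -132 = - 5 \left(\frac{5}{4} - \frac{7}{5}\right) + 132 = \left(-5\right) \left(- \frac{3}{20}\right) + 132 = \frac{3}{4} + 132 = \frac{531}{4}$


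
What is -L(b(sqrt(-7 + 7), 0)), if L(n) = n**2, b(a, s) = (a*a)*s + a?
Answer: 0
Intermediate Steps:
b(a, s) = a + s*a**2 (b(a, s) = a**2*s + a = s*a**2 + a = a + s*a**2)
-L(b(sqrt(-7 + 7), 0)) = -(sqrt(-7 + 7)*(1 + sqrt(-7 + 7)*0))**2 = -(sqrt(0)*(1 + sqrt(0)*0))**2 = -(0*(1 + 0*0))**2 = -(0*(1 + 0))**2 = -(0*1)**2 = -1*0**2 = -1*0 = 0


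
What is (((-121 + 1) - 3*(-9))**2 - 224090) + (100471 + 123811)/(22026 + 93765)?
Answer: -24945904549/115791 ≈ -2.1544e+5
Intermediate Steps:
(((-121 + 1) - 3*(-9))**2 - 224090) + (100471 + 123811)/(22026 + 93765) = ((-120 + 27)**2 - 224090) + 224282/115791 = ((-93)**2 - 224090) + 224282*(1/115791) = (8649 - 224090) + 224282/115791 = -215441 + 224282/115791 = -24945904549/115791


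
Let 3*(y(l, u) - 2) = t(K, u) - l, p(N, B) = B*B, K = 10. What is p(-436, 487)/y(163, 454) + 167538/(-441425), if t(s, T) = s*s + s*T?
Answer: 313325904621/1978908275 ≈ 158.33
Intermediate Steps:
t(s, T) = s² + T*s
p(N, B) = B²
y(l, u) = 106/3 - l/3 + 10*u/3 (y(l, u) = 2 + (10*(u + 10) - l)/3 = 2 + (10*(10 + u) - l)/3 = 2 + ((100 + 10*u) - l)/3 = 2 + (100 - l + 10*u)/3 = 2 + (100/3 - l/3 + 10*u/3) = 106/3 - l/3 + 10*u/3)
p(-436, 487)/y(163, 454) + 167538/(-441425) = 487²/(106/3 - ⅓*163 + (10/3)*454) + 167538/(-441425) = 237169/(106/3 - 163/3 + 4540/3) + 167538*(-1/441425) = 237169/(4483/3) - 167538/441425 = 237169*(3/4483) - 167538/441425 = 711507/4483 - 167538/441425 = 313325904621/1978908275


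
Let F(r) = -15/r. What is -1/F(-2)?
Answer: -2/15 ≈ -0.13333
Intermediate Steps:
-1/F(-2) = -1/((-15/(-2))) = -1/((-15*(-½))) = -1/15/2 = -1*2/15 = -2/15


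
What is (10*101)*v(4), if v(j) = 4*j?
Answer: 16160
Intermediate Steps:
(10*101)*v(4) = (10*101)*(4*4) = 1010*16 = 16160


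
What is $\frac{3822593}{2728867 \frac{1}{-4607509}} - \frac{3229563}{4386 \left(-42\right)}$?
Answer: $- \frac{1081483096205363441}{167563349268} \approx -6.4542 \cdot 10^{6}$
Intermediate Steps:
$\frac{3822593}{2728867 \frac{1}{-4607509}} - \frac{3229563}{4386 \left(-42\right)} = \frac{3822593}{2728867 \left(- \frac{1}{4607509}\right)} - \frac{3229563}{-184212} = \frac{3822593}{- \frac{2728867}{4607509}} - - \frac{1076521}{61404} = 3822593 \left(- \frac{4607509}{2728867}\right) + \frac{1076521}{61404} = - \frac{17612631650837}{2728867} + \frac{1076521}{61404} = - \frac{1081483096205363441}{167563349268}$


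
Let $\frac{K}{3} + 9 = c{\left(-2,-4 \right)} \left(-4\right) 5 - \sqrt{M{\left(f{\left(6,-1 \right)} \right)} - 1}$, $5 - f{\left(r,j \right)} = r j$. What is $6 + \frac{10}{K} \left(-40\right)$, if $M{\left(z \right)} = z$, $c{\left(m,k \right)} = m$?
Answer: $\frac{4718}{2853} - \frac{400 \sqrt{10}}{2853} \approx 1.2103$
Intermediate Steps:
$f{\left(r,j \right)} = 5 - j r$ ($f{\left(r,j \right)} = 5 - r j = 5 - j r$)
$K = 93 - 3 \sqrt{10}$ ($K = -27 + 3 \left(\left(-2\right) \left(-4\right) 5 - \sqrt{\left(5 - \left(-1\right) 6\right) - 1}\right) = -27 + 3 \left(8 \cdot 5 - \sqrt{\left(5 + 6\right) - 1}\right) = -27 + 3 \left(40 - \sqrt{11 - 1}\right) = -27 + 3 \left(40 - \sqrt{10}\right) = -27 + \left(120 - 3 \sqrt{10}\right) = 93 - 3 \sqrt{10} \approx 83.513$)
$6 + \frac{10}{K} \left(-40\right) = 6 + \frac{10}{93 - 3 \sqrt{10}} \left(-40\right) = 6 - \frac{400}{93 - 3 \sqrt{10}}$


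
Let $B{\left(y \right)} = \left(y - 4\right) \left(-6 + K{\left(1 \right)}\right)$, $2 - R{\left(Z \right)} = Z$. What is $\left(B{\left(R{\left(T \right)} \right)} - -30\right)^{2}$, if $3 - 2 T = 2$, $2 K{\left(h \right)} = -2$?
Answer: $\frac{9025}{4} \approx 2256.3$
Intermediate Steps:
$K{\left(h \right)} = -1$ ($K{\left(h \right)} = \frac{1}{2} \left(-2\right) = -1$)
$T = \frac{1}{2}$ ($T = \frac{3}{2} - 1 = \frac{1}{2} \approx 0.5$)
$R{\left(Z \right)} = 2 - Z$
$B{\left(y \right)} = 28 - 7 y$ ($B{\left(y \right)} = \left(y - 4\right) \left(-6 - 1\right) = \left(-4 + y\right) \left(-7\right) = 28 - 7 y$)
$\left(B{\left(R{\left(T \right)} \right)} - -30\right)^{2} = \left(\left(28 - 7 \left(2 - \frac{1}{2}\right)\right) - -30\right)^{2} = \left(\left(28 - 7 \left(2 - \frac{1}{2}\right)\right) + 30\right)^{2} = \left(\left(28 - \frac{21}{2}\right) + 30\right)^{2} = \left(\frac{35}{2} + 30\right)^{2} = \left(\frac{95}{2}\right)^{2} = \frac{9025}{4}$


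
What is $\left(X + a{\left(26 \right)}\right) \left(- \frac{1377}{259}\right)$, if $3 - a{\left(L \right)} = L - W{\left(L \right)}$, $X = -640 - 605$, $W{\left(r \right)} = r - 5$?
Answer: $\frac{1717119}{259} \approx 6629.8$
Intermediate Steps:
$W{\left(r \right)} = -5 + r$
$X = -1245$ ($X = -640 - 605 = -1245$)
$a{\left(L \right)} = -2$ ($a{\left(L \right)} = 3 - \left(L - \left(-5 + L\right)\right) = 3 - 5 = -2$)
$\left(X + a{\left(26 \right)}\right) \left(- \frac{1377}{259}\right) = \left(-1245 - 2\right) \left(- \frac{1377}{259}\right) = - 1247 \left(\left(-1377\right) \frac{1}{259}\right) = \left(-1247\right) \left(- \frac{1377}{259}\right) = \frac{1717119}{259}$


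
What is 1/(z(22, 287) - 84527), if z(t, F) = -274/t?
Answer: -11/929934 ≈ -1.1829e-5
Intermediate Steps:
1/(z(22, 287) - 84527) = 1/(-274/22 - 84527) = 1/(-274*1/22 - 84527) = 1/(-137/11 - 84527) = 1/(-929934/11) = -11/929934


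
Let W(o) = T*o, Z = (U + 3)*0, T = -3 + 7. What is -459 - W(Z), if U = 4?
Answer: -459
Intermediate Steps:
T = 4
Z = 0 (Z = (4 + 3)*0 = 7*0 = 0)
W(o) = 4*o
-459 - W(Z) = -459 - 4*0 = -459 - 1*0 = -459 + 0 = -459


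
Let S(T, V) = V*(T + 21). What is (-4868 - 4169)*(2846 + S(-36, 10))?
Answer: -24363752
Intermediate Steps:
S(T, V) = V*(21 + T)
(-4868 - 4169)*(2846 + S(-36, 10)) = (-4868 - 4169)*(2846 + 10*(21 - 36)) = -9037*(2846 + 10*(-15)) = -9037*(2846 - 150) = -9037*2696 = -24363752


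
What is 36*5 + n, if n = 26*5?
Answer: 310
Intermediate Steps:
n = 130
36*5 + n = 36*5 + 130 = 180 + 130 = 310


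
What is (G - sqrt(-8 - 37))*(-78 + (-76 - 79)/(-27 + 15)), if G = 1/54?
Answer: -781/648 + 781*I*sqrt(5)/4 ≈ -1.2052 + 436.59*I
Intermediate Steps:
G = 1/54 ≈ 0.018519
(G - sqrt(-8 - 37))*(-78 + (-76 - 79)/(-27 + 15)) = (1/54 - sqrt(-8 - 37))*(-78 + (-76 - 79)/(-27 + 15)) = (1/54 - sqrt(-45))*(-78 - 155/(-12)) = (1/54 - 3*I*sqrt(5))*(-78 - 155*(-1/12)) = (1/54 - 3*I*sqrt(5))*(-78 + 155/12) = (1/54 - 3*I*sqrt(5))*(-781/12) = -781/648 + 781*I*sqrt(5)/4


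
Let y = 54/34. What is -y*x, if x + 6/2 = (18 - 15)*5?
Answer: -324/17 ≈ -19.059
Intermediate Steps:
y = 27/17 (y = 54*(1/34) = 27/17 ≈ 1.5882)
x = 12 (x = -3 + (18 - 15)*5 = -3 + 3*5 = -3 + 15 = 12)
-y*x = -27*12/17 = -1*324/17 = -324/17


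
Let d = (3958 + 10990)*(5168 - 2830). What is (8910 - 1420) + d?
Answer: 34955914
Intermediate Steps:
d = 34948424 (d = 14948*2338 = 34948424)
(8910 - 1420) + d = (8910 - 1420) + 34948424 = 7490 + 34948424 = 34955914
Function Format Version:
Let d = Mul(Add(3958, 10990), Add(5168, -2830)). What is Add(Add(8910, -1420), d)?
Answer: 34955914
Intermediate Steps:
d = 34948424 (d = Mul(14948, 2338) = 34948424)
Add(Add(8910, -1420), d) = Add(Add(8910, -1420), 34948424) = Add(7490, 34948424) = 34955914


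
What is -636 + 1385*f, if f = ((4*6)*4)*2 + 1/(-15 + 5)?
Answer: 530291/2 ≈ 2.6515e+5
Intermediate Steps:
f = 1919/10 (f = (24*4)*2 + 1/(-10) = 96*2 - ⅒ = 192 - ⅒ = 1919/10 ≈ 191.90)
-636 + 1385*f = -636 + 1385*(1919/10) = -636 + 531563/2 = 530291/2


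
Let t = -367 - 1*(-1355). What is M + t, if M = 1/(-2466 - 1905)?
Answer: 4318547/4371 ≈ 988.00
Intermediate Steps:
M = -1/4371 (M = 1/(-4371) = -1/4371 ≈ -0.00022878)
t = 988 (t = -367 + 1355 = 988)
M + t = -1/4371 + 988 = 4318547/4371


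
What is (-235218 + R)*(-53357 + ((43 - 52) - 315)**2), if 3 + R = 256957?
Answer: 1121990584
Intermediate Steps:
R = 256954 (R = -3 + 256957 = 256954)
(-235218 + R)*(-53357 + ((43 - 52) - 315)**2) = (-235218 + 256954)*(-53357 + ((43 - 52) - 315)**2) = 21736*(-53357 + (-9 - 315)**2) = 21736*(-53357 + (-324)**2) = 21736*(-53357 + 104976) = 21736*51619 = 1121990584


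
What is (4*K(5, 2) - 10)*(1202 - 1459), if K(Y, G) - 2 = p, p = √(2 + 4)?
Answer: 514 - 1028*√6 ≈ -2004.1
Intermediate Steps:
p = √6 ≈ 2.4495
K(Y, G) = 2 + √6
(4*K(5, 2) - 10)*(1202 - 1459) = (4*(2 + √6) - 10)*(1202 - 1459) = ((8 + 4*√6) - 10)*(-257) = (-2 + 4*√6)*(-257) = 514 - 1028*√6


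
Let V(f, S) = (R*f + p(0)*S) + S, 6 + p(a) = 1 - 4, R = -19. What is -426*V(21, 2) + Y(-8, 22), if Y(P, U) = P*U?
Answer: 176614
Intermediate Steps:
p(a) = -9 (p(a) = -6 + (1 - 4) = -6 - 3 = -9)
V(f, S) = -19*f - 8*S (V(f, S) = (-19*f - 9*S) + S = -19*f - 8*S)
-426*V(21, 2) + Y(-8, 22) = -426*(-19*21 - 8*2) - 8*22 = -426*(-399 - 16) - 176 = -426*(-415) - 176 = 176790 - 176 = 176614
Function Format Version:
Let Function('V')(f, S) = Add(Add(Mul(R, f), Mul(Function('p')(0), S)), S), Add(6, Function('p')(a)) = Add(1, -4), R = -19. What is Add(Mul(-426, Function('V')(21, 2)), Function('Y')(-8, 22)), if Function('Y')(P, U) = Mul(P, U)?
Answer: 176614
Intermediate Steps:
Function('p')(a) = -9 (Function('p')(a) = Add(-6, Add(1, -4)) = Add(-6, -3) = -9)
Function('V')(f, S) = Add(Mul(-19, f), Mul(-8, S)) (Function('V')(f, S) = Add(Add(Mul(-19, f), Mul(-9, S)), S) = Add(Mul(-19, f), Mul(-8, S)))
Add(Mul(-426, Function('V')(21, 2)), Function('Y')(-8, 22)) = Add(Mul(-426, Add(Mul(-19, 21), Mul(-8, 2))), Mul(-8, 22)) = Add(Mul(-426, Add(-399, -16)), -176) = Add(Mul(-426, -415), -176) = Add(176790, -176) = 176614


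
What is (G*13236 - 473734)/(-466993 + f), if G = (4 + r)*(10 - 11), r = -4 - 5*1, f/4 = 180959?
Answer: -407554/256843 ≈ -1.5868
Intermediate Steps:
f = 723836 (f = 4*180959 = 723836)
r = -9 (r = -4 - 5 = -9)
G = 5 (G = (4 - 9)*(10 - 11) = -5*(-1) = 5)
(G*13236 - 473734)/(-466993 + f) = (5*13236 - 473734)/(-466993 + 723836) = (66180 - 473734)/256843 = -407554*1/256843 = -407554/256843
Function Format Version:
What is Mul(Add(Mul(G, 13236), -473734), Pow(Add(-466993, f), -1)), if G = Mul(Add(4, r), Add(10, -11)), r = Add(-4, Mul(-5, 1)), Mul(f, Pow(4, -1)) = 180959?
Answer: Rational(-407554, 256843) ≈ -1.5868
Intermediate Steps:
f = 723836 (f = Mul(4, 180959) = 723836)
r = -9 (r = Add(-4, -5) = -9)
G = 5 (G = Mul(Add(4, -9), Add(10, -11)) = Mul(-5, -1) = 5)
Mul(Add(Mul(G, 13236), -473734), Pow(Add(-466993, f), -1)) = Mul(Add(Mul(5, 13236), -473734), Pow(Add(-466993, 723836), -1)) = Mul(Add(66180, -473734), Pow(256843, -1)) = Mul(-407554, Rational(1, 256843)) = Rational(-407554, 256843)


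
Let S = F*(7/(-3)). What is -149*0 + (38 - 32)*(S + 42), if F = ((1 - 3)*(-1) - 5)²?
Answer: 126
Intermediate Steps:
F = 9 (F = (-2*(-1) - 5)² = (2 - 5)² = (-3)² = 9)
S = -21 (S = 9*(7/(-3)) = 9*(7*(-⅓)) = 9*(-7/3) = -21)
-149*0 + (38 - 32)*(S + 42) = -149*0 + (38 - 32)*(-21 + 42) = 0 + 6*21 = 0 + 126 = 126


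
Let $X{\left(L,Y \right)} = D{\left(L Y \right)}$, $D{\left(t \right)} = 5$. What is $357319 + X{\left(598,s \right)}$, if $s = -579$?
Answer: $357324$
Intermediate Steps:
$X{\left(L,Y \right)} = 5$
$357319 + X{\left(598,s \right)} = 357319 + 5 = 357324$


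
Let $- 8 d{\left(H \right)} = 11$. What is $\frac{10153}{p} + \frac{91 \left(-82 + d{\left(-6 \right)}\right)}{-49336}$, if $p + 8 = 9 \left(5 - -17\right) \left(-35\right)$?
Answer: $- \frac{256153677}{195596096} \approx -1.3096$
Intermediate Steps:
$d{\left(H \right)} = - \frac{11}{8}$ ($d{\left(H \right)} = \left(- \frac{1}{8}\right) 11 = - \frac{11}{8}$)
$p = -6938$ ($p = -8 + 9 \left(5 - -17\right) \left(-35\right) = -8 + 9 \left(5 + 17\right) \left(-35\right) = -8 + 9 \cdot 22 \left(-35\right) = -8 + 198 \left(-35\right) = -8 - 6930 = -6938$)
$\frac{10153}{p} + \frac{91 \left(-82 + d{\left(-6 \right)}\right)}{-49336} = \frac{10153}{-6938} + \frac{91 \left(-82 - \frac{11}{8}\right)}{-49336} = 10153 \left(- \frac{1}{6938}\right) + 91 \left(- \frac{667}{8}\right) \left(- \frac{1}{49336}\right) = - \frac{10153}{6938} - - \frac{8671}{56384} = - \frac{10153}{6938} + \frac{8671}{56384} = - \frac{256153677}{195596096}$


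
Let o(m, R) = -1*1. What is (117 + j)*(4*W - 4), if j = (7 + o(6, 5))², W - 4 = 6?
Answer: 5508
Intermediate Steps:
W = 10 (W = 4 + 6 = 10)
o(m, R) = -1
j = 36 (j = (7 - 1)² = 6² = 36)
(117 + j)*(4*W - 4) = (117 + 36)*(4*10 - 4) = 153*(40 - 4) = 153*36 = 5508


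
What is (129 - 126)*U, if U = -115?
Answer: -345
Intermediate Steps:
(129 - 126)*U = (129 - 126)*(-115) = 3*(-115) = -345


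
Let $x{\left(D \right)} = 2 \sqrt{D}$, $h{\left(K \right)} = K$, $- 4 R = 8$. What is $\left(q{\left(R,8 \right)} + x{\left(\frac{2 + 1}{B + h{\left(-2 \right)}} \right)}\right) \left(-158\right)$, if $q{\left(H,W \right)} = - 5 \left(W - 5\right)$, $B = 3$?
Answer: $2370 - 316 \sqrt{3} \approx 1822.7$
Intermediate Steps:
$R = -2$ ($R = \left(- \frac{1}{4}\right) 8 = -2$)
$q{\left(H,W \right)} = 25 - 5 W$ ($q{\left(H,W \right)} = - 5 \left(-5 + W\right) = 25 - 5 W$)
$\left(q{\left(R,8 \right)} + x{\left(\frac{2 + 1}{B + h{\left(-2 \right)}} \right)}\right) \left(-158\right) = \left(\left(25 - 40\right) + 2 \sqrt{\frac{2 + 1}{3 - 2}}\right) \left(-158\right) = \left(\left(25 - 40\right) + 2 \sqrt{\frac{3}{1}}\right) \left(-158\right) = \left(-15 + 2 \sqrt{3 \cdot 1}\right) \left(-158\right) = \left(-15 + 2 \sqrt{3}\right) \left(-158\right) = 2370 - 316 \sqrt{3}$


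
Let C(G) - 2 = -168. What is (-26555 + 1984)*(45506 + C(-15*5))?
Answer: -1114049140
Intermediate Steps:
C(G) = -166 (C(G) = 2 - 168 = -166)
(-26555 + 1984)*(45506 + C(-15*5)) = (-26555 + 1984)*(45506 - 166) = -24571*45340 = -1114049140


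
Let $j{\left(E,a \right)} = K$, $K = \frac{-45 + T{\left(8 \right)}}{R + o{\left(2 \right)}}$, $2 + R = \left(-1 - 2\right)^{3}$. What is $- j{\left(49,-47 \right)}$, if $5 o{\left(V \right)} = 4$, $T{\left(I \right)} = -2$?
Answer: $- \frac{5}{3} \approx -1.6667$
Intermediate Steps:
$o{\left(V \right)} = \frac{4}{5}$ ($o{\left(V \right)} = \frac{1}{5} \cdot 4 = \frac{4}{5}$)
$R = -29$ ($R = -2 + \left(-1 - 2\right)^{3} = -2 + \left(-3\right)^{3} = -2 - 27 = -29$)
$K = \frac{5}{3}$ ($K = \frac{-45 - 2}{-29 + \frac{4}{5}} = - \frac{47}{- \frac{141}{5}} = \left(-47\right) \left(- \frac{5}{141}\right) = \frac{5}{3} \approx 1.6667$)
$j{\left(E,a \right)} = \frac{5}{3}$
$- j{\left(49,-47 \right)} = \left(-1\right) \frac{5}{3} = - \frac{5}{3}$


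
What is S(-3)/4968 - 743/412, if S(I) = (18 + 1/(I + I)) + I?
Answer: -5527669/3070224 ≈ -1.8004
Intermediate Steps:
S(I) = 18 + I + 1/(2*I) (S(I) = (18 + 1/(2*I)) + I = 18 + I + 1/(2*I))
S(-3)/4968 - 743/412 = (18 - 3 + (½)/(-3))/4968 - 743/412 = (18 - 3 + (½)*(-⅓))*(1/4968) - 743*1/412 = (18 - 3 - ⅙)*(1/4968) - 743/412 = (89/6)*(1/4968) - 743/412 = 89/29808 - 743/412 = -5527669/3070224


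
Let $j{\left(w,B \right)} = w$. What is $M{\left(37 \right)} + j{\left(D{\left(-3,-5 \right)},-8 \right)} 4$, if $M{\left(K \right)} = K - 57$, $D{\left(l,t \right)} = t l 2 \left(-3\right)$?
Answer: $-380$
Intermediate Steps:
$D{\left(l,t \right)} = - 6 l t$ ($D{\left(l,t \right)} = l t \left(-6\right) = - 6 l t$)
$M{\left(K \right)} = -57 + K$
$M{\left(37 \right)} + j{\left(D{\left(-3,-5 \right)},-8 \right)} 4 = \left(-57 + 37\right) + \left(-6\right) \left(-3\right) \left(-5\right) 4 = -20 - 360 = -380$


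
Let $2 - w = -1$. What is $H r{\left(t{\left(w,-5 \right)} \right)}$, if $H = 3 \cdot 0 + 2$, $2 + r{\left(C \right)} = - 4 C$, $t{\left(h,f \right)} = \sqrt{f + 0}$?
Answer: $-4 - 8 i \sqrt{5} \approx -4.0 - 17.889 i$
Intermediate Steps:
$w = 3$ ($w = 2 - -1 = 2 + 1 = 3$)
$t{\left(h,f \right)} = \sqrt{f}$
$r{\left(C \right)} = -2 - 4 C$
$H = 2$ ($H = 0 + 2 = 2$)
$H r{\left(t{\left(w,-5 \right)} \right)} = 2 \left(-2 - 4 \sqrt{-5}\right) = 2 \left(-2 - 4 i \sqrt{5}\right) = -4 - 8 i \sqrt{5}$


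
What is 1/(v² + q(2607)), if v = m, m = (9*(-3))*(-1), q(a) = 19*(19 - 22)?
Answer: 1/672 ≈ 0.0014881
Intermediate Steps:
q(a) = -57 (q(a) = 19*(-3) = -57)
m = 27 (m = -27*(-1) = 27)
v = 27
1/(v² + q(2607)) = 1/(27² - 57) = 1/(729 - 57) = 1/672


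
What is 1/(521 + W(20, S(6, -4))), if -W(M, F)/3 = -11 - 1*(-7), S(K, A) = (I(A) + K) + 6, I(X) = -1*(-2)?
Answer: 1/533 ≈ 0.0018762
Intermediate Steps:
I(X) = 2
S(K, A) = 8 + K (S(K, A) = (2 + K) + 6 = 8 + K)
W(M, F) = 12 (W(M, F) = -3*(-11 - 1*(-7)) = -3*(-11 + 7) = -3*(-4) = 12)
1/(521 + W(20, S(6, -4))) = 1/(521 + 12) = 1/533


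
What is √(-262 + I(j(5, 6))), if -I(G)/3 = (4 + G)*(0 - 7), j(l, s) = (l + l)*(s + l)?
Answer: 2*√533 ≈ 46.174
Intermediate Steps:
j(l, s) = 2*l*(l + s) (j(l, s) = (2*l)*(l + s) = 2*l*(l + s))
I(G) = 84 + 21*G (I(G) = -3*(4 + G)*(0 - 7) = -3*(4 + G)*(-7) = -3*(-28 - 7*G) = 84 + 21*G)
√(-262 + I(j(5, 6))) = √(-262 + (84 + 21*(2*5*(5 + 6)))) = √(-262 + (84 + 21*(2*5*11))) = √(-262 + (84 + 21*110)) = √(-262 + (84 + 2310)) = √(-262 + 2394) = √2132 = 2*√533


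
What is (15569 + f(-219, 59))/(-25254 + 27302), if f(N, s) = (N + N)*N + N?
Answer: 13909/256 ≈ 54.332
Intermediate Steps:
f(N, s) = N + 2*N² (f(N, s) = (2*N)*N + N = 2*N² + N = N + 2*N²)
(15569 + f(-219, 59))/(-25254 + 27302) = (15569 - 219*(1 + 2*(-219)))/(-25254 + 27302) = (15569 - 219*(1 - 438))/2048 = (15569 - 219*(-437))*(1/2048) = (15569 + 95703)*(1/2048) = 111272*(1/2048) = 13909/256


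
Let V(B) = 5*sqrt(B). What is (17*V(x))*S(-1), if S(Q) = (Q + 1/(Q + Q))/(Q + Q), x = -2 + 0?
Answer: 255*I*sqrt(2)/4 ≈ 90.156*I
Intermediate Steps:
x = -2
S(Q) = (Q + 1/(2*Q))/(2*Q) (S(Q) = (Q + 1/(2*Q))/((2*Q)) = (Q + 1/(2*Q))*(1/(2*Q)) = (Q + 1/(2*Q))/(2*Q))
(17*V(x))*S(-1) = (17*(5*sqrt(-2)))*(1/2 + (1/4)/(-1)**2) = (17*(5*(I*sqrt(2))))*(1/2 + (1/4)*1) = (17*(5*I*sqrt(2)))*(1/2 + 1/4) = (85*I*sqrt(2))*(3/4) = 255*I*sqrt(2)/4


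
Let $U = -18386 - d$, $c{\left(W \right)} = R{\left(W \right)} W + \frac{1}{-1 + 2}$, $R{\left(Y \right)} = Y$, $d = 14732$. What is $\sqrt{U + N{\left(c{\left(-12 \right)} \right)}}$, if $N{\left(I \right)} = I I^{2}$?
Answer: $\sqrt{3015507} \approx 1736.5$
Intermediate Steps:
$c{\left(W \right)} = 1 + W^{2}$ ($c{\left(W \right)} = W W + \frac{1}{-1 + 2} = W^{2} + 1^{-1} = W^{2} + 1 = 1 + W^{2}$)
$N{\left(I \right)} = I^{3}$
$U = -33118$ ($U = -18386 - 14732 = -33118$)
$\sqrt{U + N{\left(c{\left(-12 \right)} \right)}} = \sqrt{-33118 + \left(1 + \left(-12\right)^{2}\right)^{3}} = \sqrt{-33118 + \left(1 + 144\right)^{3}} = \sqrt{-33118 + 145^{3}} = \sqrt{-33118 + 3048625} = \sqrt{3015507}$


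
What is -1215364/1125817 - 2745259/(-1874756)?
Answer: 812148300419/2110632175652 ≈ 0.38479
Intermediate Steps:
-1215364/1125817 - 2745259/(-1874756) = -1215364*1/1125817 - 2745259*(-1/1874756) = -1215364/1125817 + 2745259/1874756 = 812148300419/2110632175652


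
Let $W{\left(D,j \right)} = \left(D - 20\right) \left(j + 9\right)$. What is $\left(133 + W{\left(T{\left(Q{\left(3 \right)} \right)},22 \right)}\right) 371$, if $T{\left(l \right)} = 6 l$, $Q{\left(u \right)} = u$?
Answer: $26341$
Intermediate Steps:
$W{\left(D,j \right)} = \left(-20 + D\right) \left(9 + j\right)$
$\left(133 + W{\left(T{\left(Q{\left(3 \right)} \right)},22 \right)}\right) 371 = \left(133 + \left(-180 - 440 + 9 \cdot 6 \cdot 3 + 6 \cdot 3 \cdot 22\right)\right) 371 = \left(133 + \left(-180 - 440 + 9 \cdot 18 + 18 \cdot 22\right)\right) 371 = \left(133 + \left(-180 - 440 + 162 + 396\right)\right) 371 = \left(133 - 62\right) 371 = 71 \cdot 371 = 26341$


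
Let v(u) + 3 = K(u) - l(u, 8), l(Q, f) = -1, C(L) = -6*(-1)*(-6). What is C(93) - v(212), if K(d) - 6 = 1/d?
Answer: -8481/212 ≈ -40.005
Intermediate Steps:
C(L) = -36 (C(L) = 6*(-6) = -36)
K(d) = 6 + 1/d
v(u) = 4 + 1/u (v(u) = -3 + ((6 + 1/u) - 1*(-1)) = -3 + ((6 + 1/u) + 1) = -3 + (7 + 1/u) = 4 + 1/u)
C(93) - v(212) = -36 - (4 + 1/212) = -36 - 1*849/212 = -36 - 849/212 = -8481/212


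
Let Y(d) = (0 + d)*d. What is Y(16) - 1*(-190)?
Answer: 446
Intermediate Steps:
Y(d) = d² (Y(d) = d*d = d²)
Y(16) - 1*(-190) = 16² - 1*(-190) = 256 + 190 = 446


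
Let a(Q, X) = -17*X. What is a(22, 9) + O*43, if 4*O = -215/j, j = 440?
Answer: -55705/352 ≈ -158.25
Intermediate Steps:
O = -43/352 (O = (-215/440)/4 = (-215*1/440)/4 = (¼)*(-43/88) = -43/352 ≈ -0.12216)
a(22, 9) + O*43 = -17*9 - 43/352*43 = -153 - 1849/352 = -55705/352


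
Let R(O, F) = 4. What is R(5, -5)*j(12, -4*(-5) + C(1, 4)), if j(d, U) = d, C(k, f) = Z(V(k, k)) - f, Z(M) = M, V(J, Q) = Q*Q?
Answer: 48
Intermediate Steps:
V(J, Q) = Q²
C(k, f) = k² - f
R(5, -5)*j(12, -4*(-5) + C(1, 4)) = 4*12 = 48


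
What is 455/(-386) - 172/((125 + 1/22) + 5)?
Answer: -2762379/1104346 ≈ -2.5014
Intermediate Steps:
455/(-386) - 172/((125 + 1/22) + 5) = 455*(-1/386) - 172/((125 + 1/22) + 5) = -455/386 - 172/(2751/22 + 5) = -455/386 - 172/2861/22 = -455/386 - 172*22/2861 = -455/386 - 3784/2861 = -2762379/1104346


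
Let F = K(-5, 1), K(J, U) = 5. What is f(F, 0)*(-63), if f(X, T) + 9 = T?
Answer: 567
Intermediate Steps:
F = 5
f(X, T) = -9 + T
f(F, 0)*(-63) = (-9 + 0)*(-63) = -9*(-63) = 567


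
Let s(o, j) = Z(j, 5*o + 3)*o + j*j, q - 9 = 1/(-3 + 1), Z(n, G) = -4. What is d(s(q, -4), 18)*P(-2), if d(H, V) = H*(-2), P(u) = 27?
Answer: 972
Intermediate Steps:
q = 17/2 (q = 9 + 1/(-3 + 1) = 9 + 1/(-2) = 9 - ½ = 17/2 ≈ 8.5000)
s(o, j) = j² - 4*o (s(o, j) = -4*o + j*j = -4*o + j² = j² - 4*o)
d(H, V) = -2*H
d(s(q, -4), 18)*P(-2) = -2*((-4)² - 4*17/2)*27 = -2*(16 - 34)*27 = -2*(-18)*27 = 36*27 = 972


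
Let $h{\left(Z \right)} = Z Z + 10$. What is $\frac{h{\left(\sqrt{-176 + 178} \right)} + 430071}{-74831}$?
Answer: $- \frac{430083}{74831} \approx -5.7474$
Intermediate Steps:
$h{\left(Z \right)} = 10 + Z^{2}$ ($h{\left(Z \right)} = Z^{2} + 10 = 10 + Z^{2}$)
$\frac{h{\left(\sqrt{-176 + 178} \right)} + 430071}{-74831} = \frac{\left(10 + \left(\sqrt{-176 + 178}\right)^{2}\right) + 430071}{-74831} = \left(\left(10 + \left(\sqrt{2}\right)^{2}\right) + 430071\right) \left(- \frac{1}{74831}\right) = \left(\left(10 + 2\right) + 430071\right) \left(- \frac{1}{74831}\right) = \left(12 + 430071\right) \left(- \frac{1}{74831}\right) = 430083 \left(- \frac{1}{74831}\right) = - \frac{430083}{74831}$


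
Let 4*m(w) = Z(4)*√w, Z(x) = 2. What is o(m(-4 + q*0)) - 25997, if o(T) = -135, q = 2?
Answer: -26132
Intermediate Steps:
m(w) = √w/2 (m(w) = (2*√w)/4 = √w/2)
o(m(-4 + q*0)) - 25997 = -135 - 25997 = -26132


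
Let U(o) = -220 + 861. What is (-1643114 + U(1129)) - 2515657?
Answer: -4158130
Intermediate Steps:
U(o) = 641
(-1643114 + U(1129)) - 2515657 = (-1643114 + 641) - 2515657 = -1642473 - 2515657 = -4158130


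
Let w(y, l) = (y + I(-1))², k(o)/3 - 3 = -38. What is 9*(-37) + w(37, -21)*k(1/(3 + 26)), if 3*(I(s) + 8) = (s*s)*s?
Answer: -259859/3 ≈ -86620.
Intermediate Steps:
I(s) = -8 + s³/3 (I(s) = -8 + ((s*s)*s)/3 = -8 + (s²*s)/3 = -8 + s³/3)
k(o) = -105 (k(o) = 9 + 3*(-38) = 9 - 114 = -105)
w(y, l) = (-25/3 + y)² (w(y, l) = (y + (-8 + (⅓)*(-1)³))² = (y + (-8 + (⅓)*(-1)))² = (y + (-8 - ⅓))² = (y - 25/3)² = (-25/3 + y)²)
9*(-37) + w(37, -21)*k(1/(3 + 26)) = 9*(-37) + ((25 - 3*37)²/9)*(-105) = -333 + ((25 - 111)²/9)*(-105) = -333 + ((⅑)*(-86)²)*(-105) = -333 + ((⅑)*7396)*(-105) = -333 + (7396/9)*(-105) = -333 - 258860/3 = -259859/3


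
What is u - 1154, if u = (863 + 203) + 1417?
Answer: 1329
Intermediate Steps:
u = 2483 (u = 1066 + 1417 = 2483)
u - 1154 = 2483 - 1154 = 1329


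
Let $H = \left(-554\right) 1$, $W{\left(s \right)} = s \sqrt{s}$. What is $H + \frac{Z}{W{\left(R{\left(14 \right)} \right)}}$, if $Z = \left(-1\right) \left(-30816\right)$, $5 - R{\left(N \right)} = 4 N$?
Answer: $-554 + \frac{3424 i \sqrt{51}}{289} \approx -554.0 + 84.61 i$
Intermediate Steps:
$R{\left(N \right)} = 5 - 4 N$
$Z = 30816$
$W{\left(s \right)} = s^{\frac{3}{2}}$
$H = -554$
$H + \frac{Z}{W{\left(R{\left(14 \right)} \right)}} = -554 + \frac{30816}{\left(5 - 56\right)^{\frac{3}{2}}} = -554 + \frac{30816}{\left(-51\right)^{\frac{3}{2}}} = -554 + \frac{30816}{\left(-51\right) i \sqrt{51}} = -554 + 30816 \frac{i \sqrt{51}}{2601} = -554 + \frac{3424 i \sqrt{51}}{289}$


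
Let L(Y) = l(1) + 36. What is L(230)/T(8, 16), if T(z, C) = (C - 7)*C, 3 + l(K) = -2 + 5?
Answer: ¼ ≈ 0.25000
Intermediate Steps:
l(K) = 0 (l(K) = -3 + (-2 + 5) = -3 + 3 = 0)
T(z, C) = C*(-7 + C) (T(z, C) = (-7 + C)*C = C*(-7 + C))
L(Y) = 36 (L(Y) = 0 + 36 = 36)
L(230)/T(8, 16) = 36/((16*(-7 + 16))) = 36/((16*9)) = 36/144 = 36*(1/144) = ¼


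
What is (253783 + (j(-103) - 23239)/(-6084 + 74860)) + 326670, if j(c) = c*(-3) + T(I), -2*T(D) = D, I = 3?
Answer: 79842425193/137552 ≈ 5.8045e+5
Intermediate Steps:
T(D) = -D/2
j(c) = -3/2 - 3*c (j(c) = c*(-3) - ½*3 = -3*c - 3/2 = -3/2 - 3*c)
(253783 + (j(-103) - 23239)/(-6084 + 74860)) + 326670 = (253783 + ((-3/2 - 3*(-103)) - 23239)/(-6084 + 74860)) + 326670 = (253783 + ((-3/2 + 309) - 23239)/68776) + 326670 = (253783 + (615/2 - 23239)*(1/68776)) + 326670 = (253783 - 45863/2*1/68776) + 326670 = (253783 - 45863/137552) + 326670 = 34908313353/137552 + 326670 = 79842425193/137552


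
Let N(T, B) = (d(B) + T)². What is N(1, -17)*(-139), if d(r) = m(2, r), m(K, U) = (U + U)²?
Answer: -186072211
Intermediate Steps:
m(K, U) = 4*U² (m(K, U) = (2*U)² = 4*U²)
d(r) = 4*r²
N(T, B) = (T + 4*B²)² (N(T, B) = (4*B² + T)² = (T + 4*B²)²)
N(1, -17)*(-139) = (1 + 4*(-17)²)²*(-139) = (1 + 4*289)²*(-139) = (1 + 1156)²*(-139) = 1157²*(-139) = 1338649*(-139) = -186072211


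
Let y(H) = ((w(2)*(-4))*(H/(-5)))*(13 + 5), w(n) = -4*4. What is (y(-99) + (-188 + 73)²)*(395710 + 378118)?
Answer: 139422912244/5 ≈ 2.7885e+10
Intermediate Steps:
w(n) = -16
y(H) = -1152*H/5 (y(H) = ((-16*(-4))*(H/(-5)))*(13 + 5) = (64*(H*(-⅕)))*18 = (64*(-H/5))*18 = -64*H/5*18 = -1152*H/5)
(y(-99) + (-188 + 73)²)*(395710 + 378118) = (-1152/5*(-99) + (-188 + 73)²)*(395710 + 378118) = (114048/5 + (-115)²)*773828 = (114048/5 + 13225)*773828 = (180173/5)*773828 = 139422912244/5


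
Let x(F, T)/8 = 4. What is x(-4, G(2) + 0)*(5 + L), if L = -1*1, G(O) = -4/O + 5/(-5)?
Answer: 128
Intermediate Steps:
G(O) = -1 - 4/O (G(O) = -4/O + 5*(-1/5) = -4/O - 1 = -1 - 4/O)
x(F, T) = 32 (x(F, T) = 8*4 = 32)
L = -1
x(-4, G(2) + 0)*(5 + L) = 32*(5 - 1) = 32*4 = 128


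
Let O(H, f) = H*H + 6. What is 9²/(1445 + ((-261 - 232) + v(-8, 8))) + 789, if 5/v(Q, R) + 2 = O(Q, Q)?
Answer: 51086157/64741 ≈ 789.08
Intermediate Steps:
O(H, f) = 6 + H² (O(H, f) = H² + 6 = 6 + H²)
v(Q, R) = 5/(4 + Q²) (v(Q, R) = 5/(-2 + (6 + Q²)) = 5/(4 + Q²))
9²/(1445 + ((-261 - 232) + v(-8, 8))) + 789 = 9²/(1445 + ((-261 - 232) + 5/(4 + (-8)²))) + 789 = 81/(1445 + (-493 + 5/(4 + 64))) + 789 = 81/(1445 + (-493 + 5/68)) + 789 = 81/(1445 - 33519/68) + 789 = 81/(64741/68) + 789 = 81*(68/64741) + 789 = 5508/64741 + 789 = 51086157/64741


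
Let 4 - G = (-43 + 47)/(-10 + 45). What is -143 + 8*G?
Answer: -3917/35 ≈ -111.91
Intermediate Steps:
G = 136/35 (G = 4 - (-43 + 47)/(-10 + 45) = 4 - 4/35 = 136/35 ≈ 3.8857)
-143 + 8*G = -143 + 8*(136/35) = -143 + 1088/35 = -3917/35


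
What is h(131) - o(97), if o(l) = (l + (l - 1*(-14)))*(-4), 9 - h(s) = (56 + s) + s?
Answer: 523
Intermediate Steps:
h(s) = -47 - 2*s (h(s) = 9 - ((56 + s) + s) = 9 - (56 + 2*s) = 9 + (-56 - 2*s) = -47 - 2*s)
o(l) = -56 - 8*l (o(l) = (l + (l + 14))*(-4) = (l + (14 + l))*(-4) = (14 + 2*l)*(-4) = -56 - 8*l)
h(131) - o(97) = (-47 - 2*131) - (-56 - 8*97) = (-47 - 262) - (-56 - 776) = -309 - 1*(-832) = -309 + 832 = 523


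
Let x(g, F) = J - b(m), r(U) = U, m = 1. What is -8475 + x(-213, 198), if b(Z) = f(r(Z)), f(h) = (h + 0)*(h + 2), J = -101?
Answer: -8579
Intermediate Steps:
f(h) = h*(2 + h)
b(Z) = Z*(2 + Z)
x(g, F) = -104 (x(g, F) = -101 - (2 + 1) = -101 - 3 = -104)
-8475 + x(-213, 198) = -8475 - 104 = -8579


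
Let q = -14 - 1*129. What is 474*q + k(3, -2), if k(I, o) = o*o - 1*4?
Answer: -67782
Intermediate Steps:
k(I, o) = -4 + o² (k(I, o) = o² - 4 = -4 + o²)
q = -143 (q = -14 - 129 = -143)
474*q + k(3, -2) = 474*(-143) + (-4 + (-2)²) = -67782 + (-4 + 4) = -67782 + 0 = -67782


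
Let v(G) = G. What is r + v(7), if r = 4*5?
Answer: 27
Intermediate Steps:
r = 20
r + v(7) = 20 + 7 = 27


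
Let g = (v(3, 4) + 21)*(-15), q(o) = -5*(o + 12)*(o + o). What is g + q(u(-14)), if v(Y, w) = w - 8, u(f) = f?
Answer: -535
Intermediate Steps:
q(o) = -10*o*(12 + o) (q(o) = -5*(12 + o)*2*o = -10*o*(12 + o))
v(Y, w) = -8 + w
g = -255 (g = ((-8 + 4) + 21)*(-15) = (-4 + 21)*(-15) = 17*(-15) = -255)
g + q(u(-14)) = -255 - 10*(-14)*(12 - 14) = -255 - 10*(-14)*(-2) = -255 - 280 = -535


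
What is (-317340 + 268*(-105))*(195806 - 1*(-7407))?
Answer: -70206027240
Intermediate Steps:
(-317340 + 268*(-105))*(195806 - 1*(-7407)) = (-317340 - 28140)*(195806 + 7407) = -345480*203213 = -70206027240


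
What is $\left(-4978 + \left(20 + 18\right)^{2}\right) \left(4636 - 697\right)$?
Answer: $-13920426$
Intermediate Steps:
$\left(-4978 + \left(20 + 18\right)^{2}\right) \left(4636 - 697\right) = \left(-4978 + 38^{2}\right) 3939 = \left(-4978 + 1444\right) 3939 = \left(-3534\right) 3939 = -13920426$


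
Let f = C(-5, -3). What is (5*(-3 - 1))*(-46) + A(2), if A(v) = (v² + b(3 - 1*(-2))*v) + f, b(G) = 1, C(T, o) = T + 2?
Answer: 923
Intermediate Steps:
C(T, o) = 2 + T
f = -3 (f = 2 - 5 = -3)
A(v) = -3 + v + v² (A(v) = (v² + 1*v) - 3 = (v² + v) - 3 = (v + v²) - 3 = -3 + v + v²)
(5*(-3 - 1))*(-46) + A(2) = (5*(-3 - 1))*(-46) + (-3 + 2 + 2²) = (5*(-4))*(-46) + (-3 + 2 + 4) = -20*(-46) + 3 = 920 + 3 = 923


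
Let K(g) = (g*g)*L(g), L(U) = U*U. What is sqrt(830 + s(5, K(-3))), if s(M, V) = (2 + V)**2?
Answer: sqrt(7719) ≈ 87.858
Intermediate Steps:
L(U) = U**2
K(g) = g**4 (K(g) = (g*g)*g**2 = g**2*g**2 = g**4)
sqrt(830 + s(5, K(-3))) = sqrt(830 + (2 + (-3)**4)**2) = sqrt(830 + (2 + 81)**2) = sqrt(830 + 83**2) = sqrt(830 + 6889) = sqrt(7719)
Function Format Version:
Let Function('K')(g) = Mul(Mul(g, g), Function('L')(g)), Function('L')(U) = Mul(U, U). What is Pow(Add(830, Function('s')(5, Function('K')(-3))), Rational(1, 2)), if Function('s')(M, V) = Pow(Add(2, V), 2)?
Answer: Pow(7719, Rational(1, 2)) ≈ 87.858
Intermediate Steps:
Function('L')(U) = Pow(U, 2)
Function('K')(g) = Pow(g, 4) (Function('K')(g) = Mul(Mul(g, g), Pow(g, 2)) = Mul(Pow(g, 2), Pow(g, 2)) = Pow(g, 4))
Pow(Add(830, Function('s')(5, Function('K')(-3))), Rational(1, 2)) = Pow(Add(830, Pow(Add(2, Pow(-3, 4)), 2)), Rational(1, 2)) = Pow(Add(830, Pow(Add(2, 81), 2)), Rational(1, 2)) = Pow(Add(830, Pow(83, 2)), Rational(1, 2)) = Pow(Add(830, 6889), Rational(1, 2)) = Pow(7719, Rational(1, 2))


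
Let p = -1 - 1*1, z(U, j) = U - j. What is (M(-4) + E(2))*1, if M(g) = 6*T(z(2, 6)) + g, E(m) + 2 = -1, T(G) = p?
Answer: -19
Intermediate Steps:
p = -2 (p = -1 - 1 = -2)
T(G) = -2
E(m) = -3 (E(m) = -2 - 1 = -3)
M(g) = -12 + g (M(g) = 6*(-2) + g = -12 + g)
(M(-4) + E(2))*1 = ((-12 - 4) - 3)*1 = (-16 - 3)*1 = -19*1 = -19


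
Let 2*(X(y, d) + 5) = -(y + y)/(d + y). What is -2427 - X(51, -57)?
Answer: -4861/2 ≈ -2430.5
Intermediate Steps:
X(y, d) = -5 - y/(d + y) (X(y, d) = -5 + (-(y + y)/(d + y))/2 = -5 + (-2*y/(d + y))/2 = -5 - y/(d + y))
-2427 - X(51, -57) = -2427 - (-6*51 - 5*(-57))/(-57 + 51) = -2427 - (-306 + 285)/(-6) = -2427 - (-1)*(-21)/6 = -2427 - 1*7/2 = -2427 - 7/2 = -4861/2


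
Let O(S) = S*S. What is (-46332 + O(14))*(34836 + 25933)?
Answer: -2803638584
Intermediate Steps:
O(S) = S²
(-46332 + O(14))*(34836 + 25933) = (-46332 + 14²)*(34836 + 25933) = (-46332 + 196)*60769 = -46136*60769 = -2803638584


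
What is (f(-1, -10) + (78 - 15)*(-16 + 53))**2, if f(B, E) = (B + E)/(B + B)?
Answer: 21836929/4 ≈ 5.4592e+6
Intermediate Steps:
f(B, E) = (B + E)/(2*B) (f(B, E) = (B + E)/((2*B)) = (B + E)*(1/(2*B)) = (B + E)/(2*B))
(f(-1, -10) + (78 - 15)*(-16 + 53))**2 = ((1/2)*(-1 - 10)/(-1) + (78 - 15)*(-16 + 53))**2 = ((1/2)*(-1)*(-11) + 63*37)**2 = (11/2 + 2331)**2 = (4673/2)**2 = 21836929/4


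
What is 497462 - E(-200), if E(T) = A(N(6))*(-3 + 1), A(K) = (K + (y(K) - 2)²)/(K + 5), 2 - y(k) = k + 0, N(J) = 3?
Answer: 497465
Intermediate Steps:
y(k) = 2 - k (y(k) = 2 - (k + 0) = 2 - k)
A(K) = (K + K²)/(5 + K) (A(K) = (K + ((2 - K) - 2)²)/(K + 5) = (K + (-K)²)/(5 + K) = (K + K²)/(5 + K))
E(T) = -3 (E(T) = (3*(1 + 3)/(5 + 3))*(-3 + 1) = (3*4/8)*(-2) = (3*(⅛)*4)*(-2) = (3/2)*(-2) = -3)
497462 - E(-200) = 497462 - 1*(-3) = 497462 + 3 = 497465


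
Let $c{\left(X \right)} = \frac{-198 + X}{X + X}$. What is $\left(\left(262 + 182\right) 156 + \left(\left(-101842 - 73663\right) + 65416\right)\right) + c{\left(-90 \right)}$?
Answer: $- \frac{204117}{5} \approx -40823.0$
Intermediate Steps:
$c{\left(X \right)} = \frac{-198 + X}{2 X}$
$\left(\left(262 + 182\right) 156 + \left(\left(-101842 - 73663\right) + 65416\right)\right) + c{\left(-90 \right)} = \left(\left(262 + 182\right) 156 + \left(\left(-101842 - 73663\right) + 65416\right)\right) + \frac{-198 - 90}{2 \left(-90\right)} = \left(444 \cdot 156 + \left(-175505 + 65416\right)\right) + \frac{1}{2} \left(- \frac{1}{90}\right) \left(-288\right) = \left(69264 - 110089\right) + \frac{8}{5} = -40825 + \frac{8}{5} = - \frac{204117}{5}$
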